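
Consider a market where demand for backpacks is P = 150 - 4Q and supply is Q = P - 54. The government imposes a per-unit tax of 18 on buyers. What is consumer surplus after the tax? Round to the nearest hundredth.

486.72

Rewriting supply in inverse form: P = 54 + Q.
Pre-tax equilibrium: 150 - 4Q = 54 + Q gives Q* = 19.2, P* = 73.2.
A tax on buyers shifts demand down by 18: (150 - 18) - 4Q = 54 + Q, so Q_t = 15.6. Buyers pay P_b = 87.6; sellers receive P_s = P_b - 18 = 69.6.
CS = (1/2)(Q_t)(150 - P_b) = (1/2)(15.6)(62.4) = 486.72.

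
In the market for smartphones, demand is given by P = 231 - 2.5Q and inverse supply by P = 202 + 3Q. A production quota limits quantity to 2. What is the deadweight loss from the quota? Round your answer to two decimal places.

29.45

Without the quota, 231 - 2.5Q = 202 + 3Q gives Q* = 5.2727.
At Q = 2 the demand price is 231 - 2.5(2) = 226 and the supply price is 202 + 3(2) = 208.
Deadweight loss is the triangle between the curves from 2 to 5.2727: (1/2)(226 - 208)(5.2727 - 2) = 29.4545.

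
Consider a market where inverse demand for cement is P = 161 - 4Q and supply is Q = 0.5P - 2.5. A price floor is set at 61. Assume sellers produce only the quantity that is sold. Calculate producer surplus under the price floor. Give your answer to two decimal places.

Rewriting supply in inverse form: P = 5 + 2Q.
Without the control, 161 - 4Q = 5 + 2Q so Q* = 26 and P* = 57.
At P = 61, buyers demand (161 - 61)/4 = 25 while sellers would supply more, so the quantity traded is 25 at price 61.
The supply price at Q = 25 is 55. PS is the trapezoid between 61 and supply over [0, 25]: (1/2)[(61 - 5) + (61 - 55)](25) = 775.

775.00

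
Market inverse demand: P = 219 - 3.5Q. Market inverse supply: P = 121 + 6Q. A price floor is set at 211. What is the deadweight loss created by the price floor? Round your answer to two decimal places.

Free-market equilibrium: 219 - 3.5Q = 121 + 6Q gives Q* = 10.3158, P* = 182.8947.
At the floor price 211, quantity demanded is (219 - 211)/3.5 = 2.2857; demand is the short side, so Q = 2.2857 trades at P = 211.
The lost-trades triangle has base Q* - 2.2857 = 8.0301 and height equal to the gap between the curves at Q = 2.2857, which is 211 - 134.7143 = 76.2857. DWL = (1/2)(8.0301)(76.2857) = 306.29.

306.29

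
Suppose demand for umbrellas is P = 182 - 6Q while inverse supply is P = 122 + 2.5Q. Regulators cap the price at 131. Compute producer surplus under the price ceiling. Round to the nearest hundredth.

16.20

Free-market equilibrium: 182 - 6Q = 122 + 2.5Q gives Q* = 7.0588, P* = 139.6471.
At P = 131, sellers supply (131 - 122)/2.5 = 3.6 while buyers want more, so the quantity traded is 3.6 at price 131.
PS is the triangle above supply below 131: (1/2)(3.6)(131 - 122) = 16.2.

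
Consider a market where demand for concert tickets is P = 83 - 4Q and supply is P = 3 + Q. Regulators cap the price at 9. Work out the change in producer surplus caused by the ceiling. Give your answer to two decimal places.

-110.00

Free-market equilibrium: 83 - 4Q = 3 + Q gives Q* = 16, P* = 19.
At P = 9, sellers supply (9 - 3)/1 = 6 while buyers want more, so the quantity traded is 6 at price 9.
PS goes from (1/2)(16)(16) = 128 to 18 (computed as (9 - 3)(6) - (1/2)(1)(6)^2), a change of -110.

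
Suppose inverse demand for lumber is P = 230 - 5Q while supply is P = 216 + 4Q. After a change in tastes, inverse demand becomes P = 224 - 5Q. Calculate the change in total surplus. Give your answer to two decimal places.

-7.33

Initial equilibrium: Q_0 = 1.5556, P_0 = 222.2222; CS_0 = (1/2)(1.5556)(7.7778) = 6.0494, PS_0 = (1/2)(1.5556)(6.2222) = 4.8395.
New equilibrium: 224 - 5Q = 216 + 4Q gives Q_1 = 0.8889, P_1 = 219.5556; CS_1 = 1.9753, PS_1 = 1.5802.
Change in total surplus = (1.9753 + 1.5802) - (6.0494 + 4.8395) = -7.3333.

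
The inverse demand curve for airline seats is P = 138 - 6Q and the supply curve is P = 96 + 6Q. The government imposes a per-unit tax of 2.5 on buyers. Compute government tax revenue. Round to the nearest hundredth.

Without the tax, 138 - 6Q = 96 + 6Q so Q* = 3.5 and P* = 117.
A tax on buyers shifts demand down by 2.5: (138 - 2.5) - 6Q = 96 + 6Q, so Q_t = 3.2917. Buyers pay P_b = 118.25; sellers receive P_s = P_b - 2.5 = 115.75.
Revenue is the tax times quantity traded: 2.5 x 3.2917 = 8.2292.

8.23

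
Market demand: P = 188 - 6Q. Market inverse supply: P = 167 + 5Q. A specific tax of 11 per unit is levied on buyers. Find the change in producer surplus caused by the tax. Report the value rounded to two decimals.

Pre-tax equilibrium: 188 - 6Q = 167 + 5Q gives Q* = 1.9091, P* = 176.5455.
A tax on buyers shifts demand down by 11: (188 - 11) - 6Q = 167 + 5Q, so Q_t = 0.9091. Buyers pay P_b = 182.5455; sellers receive P_s = P_b - 11 = 171.5455.
PS falls from (1/2)(1.9091)(9.5455) = 9.1116 to (1/2)(0.9091)(4.5455) = 2.0661, a change of -7.0455.

-7.05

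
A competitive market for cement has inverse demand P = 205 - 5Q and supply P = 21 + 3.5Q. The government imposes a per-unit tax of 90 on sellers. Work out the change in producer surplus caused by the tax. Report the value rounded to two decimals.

-606.02

Without the tax, 205 - 5Q = 21 + 3.5Q so Q* = 21.6471 and P* = 96.7647.
With the tax, sellers need 90 more per unit: 205 - 5Q = 21 + 3.5Q + 90, so Q_t = 11.0588. Buyers pay P_b = 149.7059; sellers receive P_s = P_b - 90 = 59.7059.
Producers lose the trapezoid between P_s and P* out to Q_t plus the triangle from Q_t to Q*: change in PS = 214.0208 - 820.0415 = -606.0208.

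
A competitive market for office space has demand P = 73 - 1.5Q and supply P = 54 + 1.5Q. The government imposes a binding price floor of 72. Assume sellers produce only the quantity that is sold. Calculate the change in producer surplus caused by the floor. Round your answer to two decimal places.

Free-market equilibrium: 73 - 1.5Q = 54 + 1.5Q gives Q* = 6.3333, P* = 63.5.
At the floor price 72, quantity demanded is (73 - 72)/1.5 = 0.6667; demand is the short side, so Q = 0.6667 trades at P = 72.
PS goes from (1/2)(6.3333)(9.5) = 30.0833 to 11.6667 (computed as (72 - 54)(0.6667) - (1/2)(1.5)(0.6667)^2), a change of -18.4167.

-18.42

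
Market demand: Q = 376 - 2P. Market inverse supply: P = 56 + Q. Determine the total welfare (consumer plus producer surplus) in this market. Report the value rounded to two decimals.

Rewriting demand in inverse form: P = 188 - 0.5Q.
Setting demand equal to supply, 132 = 1.5Q, so Q* = 88 and P* = 144.
CS = (1/2)(88)(44) = 1936 and PS = (1/2)(88)(88) = 3872, so total surplus = 5808.

5808.00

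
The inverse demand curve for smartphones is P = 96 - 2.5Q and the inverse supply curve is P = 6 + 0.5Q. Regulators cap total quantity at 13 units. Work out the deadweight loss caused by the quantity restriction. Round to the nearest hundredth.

433.50

Without the quota, 96 - 2.5Q = 6 + 0.5Q gives Q* = 30.
At Q = 13 the demand price is 96 - 2.5(13) = 63.5 and the supply price is 6 + 0.5(13) = 12.5.
DWL = (1/2)(gap between curves at 13) x (Q* - 13) = (1/2)(51)(17) = 433.5.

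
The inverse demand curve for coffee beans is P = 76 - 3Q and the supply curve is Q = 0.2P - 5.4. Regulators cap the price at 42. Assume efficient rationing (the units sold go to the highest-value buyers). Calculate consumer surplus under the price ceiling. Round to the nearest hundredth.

Rewriting supply in inverse form: P = 27 + 5Q.
Without the control, 76 - 3Q = 27 + 5Q so Q* = 6.125 and P* = 57.625.
At P = 42, sellers supply (42 - 27)/5 = 3 while buyers want more, so the quantity traded is 3 at price 42.
The demand price at Q = 3 is 67. CS is the trapezoid between demand and 42 over [0, 3]: (1/2)[(76 - 42) + (67 - 42)](3) = 88.5.

88.50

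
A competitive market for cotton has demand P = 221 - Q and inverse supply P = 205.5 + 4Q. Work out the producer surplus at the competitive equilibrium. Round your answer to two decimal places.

19.22

Set 221 - Q = 205.5 + 4Q, which gives 15.5 = 5Q, so Q* = 3.1 and P* = 221 - (3.1) = 217.9.
Producer surplus is the triangle above supply below P*: (1/2)(3.1)(217.9 - 205.5) = (1/2)(3.1)(12.4) = 19.22.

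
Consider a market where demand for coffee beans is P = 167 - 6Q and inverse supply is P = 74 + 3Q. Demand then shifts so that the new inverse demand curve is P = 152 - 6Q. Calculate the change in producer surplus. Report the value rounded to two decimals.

-47.50

Initial equilibrium: Q_0 = 10.3333, P_0 = 105; CS_0 = (1/2)(10.3333)(62) = 320.3333, PS_0 = (1/2)(10.3333)(31) = 160.1667.
New equilibrium: 152 - 6Q = 74 + 3Q gives Q_1 = 8.6667, P_1 = 100; CS_1 = 225.3333, PS_1 = 112.6667.
Change in producer surplus = 112.6667 - 160.1667 = -47.5.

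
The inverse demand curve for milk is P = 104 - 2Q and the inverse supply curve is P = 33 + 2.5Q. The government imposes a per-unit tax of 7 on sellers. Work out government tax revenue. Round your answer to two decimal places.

Pre-tax equilibrium: 104 - 2Q = 33 + 2.5Q gives Q* = 15.7778, P* = 72.4444.
With the tax, sellers need 7 more per unit: 104 - 2Q = 33 + 2.5Q + 7, so Q_t = 14.2222. Buyers pay P_b = 75.5556; sellers receive P_s = P_b - 7 = 68.5556.
Tax revenue = t x Q_t = 7 x 14.2222 = 99.5556.

99.56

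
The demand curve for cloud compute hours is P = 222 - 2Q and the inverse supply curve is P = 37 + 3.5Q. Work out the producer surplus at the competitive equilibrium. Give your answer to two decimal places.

Setting demand equal to supply, 185 = 5.5Q, so Q* = 33.6364 and P* = 154.7273.
Producer surplus is the triangle above supply below P*: (1/2)(33.6364)(154.7273 - 37) = (1/2)(33.6364)(117.7273) = 1979.9587.

1979.96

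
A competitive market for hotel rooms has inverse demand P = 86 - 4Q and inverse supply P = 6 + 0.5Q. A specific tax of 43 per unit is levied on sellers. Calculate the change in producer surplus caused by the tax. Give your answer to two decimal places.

-62.11

Pre-tax equilibrium: 86 - 4Q = 6 + 0.5Q gives Q* = 17.7778, P* = 14.8889.
A tax on sellers shifts supply up by 43: 86 - 4Q = 6 + 0.5Q + 43, so Q_t = 8.2222. Buyers pay P_b = 53.1111; sellers receive P_s = P_b - 43 = 10.1111.
Producers lose the trapezoid between P_s and P* out to Q_t plus the triangle from Q_t to Q*: change in PS = 16.9012 - 79.0123 = -62.1111.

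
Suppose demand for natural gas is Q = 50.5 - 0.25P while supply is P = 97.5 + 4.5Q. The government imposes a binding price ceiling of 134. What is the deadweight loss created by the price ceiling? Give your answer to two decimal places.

74.36

Rewriting demand in inverse form: P = 202 - 4Q.
Without the control, 202 - 4Q = 97.5 + 4.5Q so Q* = 12.2941 and P* = 152.8235.
At the ceiling price 134, quantity supplied is (134 - 97.5)/4.5 = 8.1111; supply is the short side, so Q = 8.1111 trades at P = 134.
At Q = 8.1111 the demand price is 169.5556 and the supply price is 134. Deadweight loss is the triangle between the curves from 8.1111 to 12.2941: (1/2)(169.5556 - 134)(12.2941 - 8.1111) = 74.3646.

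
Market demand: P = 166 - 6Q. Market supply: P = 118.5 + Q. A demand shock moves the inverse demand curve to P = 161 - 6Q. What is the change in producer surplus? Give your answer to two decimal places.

Initial equilibrium: Q_0 = 6.7857, P_0 = 125.2857; CS_0 = (1/2)(6.7857)(40.7143) = 138.1378, PS_0 = (1/2)(6.7857)(6.7857) = 23.023.
New equilibrium: 161 - 6Q = 118.5 + Q gives Q_1 = 6.0714, P_1 = 124.5714; CS_1 = 110.5867, PS_1 = 18.4311.
Change in producer surplus = 18.4311 - 23.023 = -4.5918.

-4.59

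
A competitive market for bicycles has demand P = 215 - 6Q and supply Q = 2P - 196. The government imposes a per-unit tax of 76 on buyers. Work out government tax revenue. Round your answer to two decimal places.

479.38

Rewriting supply in inverse form: P = 98 + 0.5Q.
Without the tax, 215 - 6Q = 98 + 0.5Q so Q* = 18 and P* = 107.
With the tax, buyers' net willingness to pay falls by 76: (215 - 76) - 6Q = 98 + 0.5Q, so Q_t = 6.3077. Buyers pay P_b = 177.1538; sellers receive P_s = P_b - 76 = 101.1538.
Revenue is the tax times quantity traded: 76 x 6.3077 = 479.3846.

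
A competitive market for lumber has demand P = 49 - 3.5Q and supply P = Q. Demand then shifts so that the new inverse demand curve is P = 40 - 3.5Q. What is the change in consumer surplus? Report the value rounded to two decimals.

-69.22

Initial equilibrium: Q_0 = 10.8889, P_0 = 10.8889; CS_0 = (1/2)(10.8889)(38.1111) = 207.4938, PS_0 = (1/2)(10.8889)(10.8889) = 59.284.
New equilibrium: 40 - 3.5Q = Q gives Q_1 = 8.8889, P_1 = 8.8889; CS_1 = 138.2716, PS_1 = 39.5062.
Change in consumer surplus = 138.2716 - 207.4938 = -69.2222.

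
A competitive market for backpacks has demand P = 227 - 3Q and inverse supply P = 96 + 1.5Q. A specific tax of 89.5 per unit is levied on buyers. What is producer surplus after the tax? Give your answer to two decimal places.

63.79

Without the tax, 227 - 3Q = 96 + 1.5Q so Q* = 29.1111 and P* = 139.6667.
A tax on buyers shifts demand down by 89.5: (227 - 89.5) - 3Q = 96 + 1.5Q, so Q_t = 9.2222. Buyers pay P_b = 199.3333; sellers receive P_s = P_b - 89.5 = 109.8333.
Producer surplus is the triangle above supply below P_s: (1/2)(9.2222)(109.8333 - 96) = 63.787.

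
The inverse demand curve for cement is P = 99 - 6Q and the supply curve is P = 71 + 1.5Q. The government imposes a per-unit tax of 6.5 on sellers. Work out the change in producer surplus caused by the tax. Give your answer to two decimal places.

-4.29

Pre-tax equilibrium: 99 - 6Q = 71 + 1.5Q gives Q* = 3.7333, P* = 76.6.
A tax on sellers shifts supply up by 6.5: 99 - 6Q = 71 + 1.5Q + 6.5, so Q_t = 2.8667. Buyers pay P_b = 81.8; sellers receive P_s = P_b - 6.5 = 75.3.
PS falls from (1/2)(3.7333)(5.6) = 10.4533 to (1/2)(2.8667)(4.3) = 6.1633, a change of -4.29.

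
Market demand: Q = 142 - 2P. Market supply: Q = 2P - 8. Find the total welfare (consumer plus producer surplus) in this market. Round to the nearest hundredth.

2244.50

Rewriting demand in inverse form: P = 71 - 0.5Q.
Rewriting supply in inverse form: P = 4 + 0.5Q.
Set 71 - 0.5Q = 4 + 0.5Q, which gives 67 = 1Q, so Q* = 67 and P* = 71 - 0.5(67) = 37.5.
CS = (1/2)(67)(33.5) = 1122.25 and PS = (1/2)(67)(33.5) = 1122.25, so total surplus = 2244.5.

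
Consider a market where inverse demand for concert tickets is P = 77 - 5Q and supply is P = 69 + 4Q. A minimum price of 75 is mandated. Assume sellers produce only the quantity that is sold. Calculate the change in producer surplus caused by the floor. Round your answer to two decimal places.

Without the control, 77 - 5Q = 69 + 4Q so Q* = 0.8889 and P* = 72.5556.
At P = 75, buyers demand (77 - 75)/5 = 0.4 while sellers would supply more, so the quantity traded is 0.4 at price 75.
PS goes from (1/2)(0.8889)(3.5556) = 1.5802 to 2.08 (computed as (75 - 69)(0.4) - (1/2)(4)(0.4)^2), a change of 0.4998.

0.50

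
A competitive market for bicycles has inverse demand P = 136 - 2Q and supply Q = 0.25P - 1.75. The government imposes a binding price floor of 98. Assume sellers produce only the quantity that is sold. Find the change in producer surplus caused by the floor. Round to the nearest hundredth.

82.50

Rewriting supply in inverse form: P = 7 + 4Q.
Without the control, 136 - 2Q = 7 + 4Q so Q* = 21.5 and P* = 93.
At P = 98, buyers demand (136 - 98)/2 = 19 while sellers would supply more, so the quantity traded is 19 at price 98.
PS goes from (1/2)(21.5)(86) = 924.5 to 1007 (computed as (98 - 7)(19) - (1/2)(4)(19)^2), a change of 82.5.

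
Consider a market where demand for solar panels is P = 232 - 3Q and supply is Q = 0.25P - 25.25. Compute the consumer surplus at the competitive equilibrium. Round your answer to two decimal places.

Rewriting supply in inverse form: P = 101 + 4Q.
Setting demand equal to supply, 131 = 7Q, so Q* = 18.7143 and P* = 175.8571.
The demand choke price is 232, so CS = (1/2)(Q*)(232 - P*) = (1/2)(18.7143)(56.1429) = 525.3367.

525.34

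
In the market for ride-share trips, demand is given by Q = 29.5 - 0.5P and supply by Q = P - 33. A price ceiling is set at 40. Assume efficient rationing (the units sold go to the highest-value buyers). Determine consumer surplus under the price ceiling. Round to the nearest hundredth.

84.00

Rewriting demand in inverse form: P = 59 - 2Q.
Rewriting supply in inverse form: P = 33 + Q.
Free-market equilibrium: 59 - 2Q = 33 + Q gives Q* = 8.6667, P* = 41.6667.
At the ceiling price 40, quantity supplied is (40 - 33)/1 = 7; supply is the short side, so Q = 7 trades at P = 40.
The demand price at Q = 7 is 45. CS is the trapezoid between demand and 40 over [0, 7]: (1/2)[(59 - 40) + (45 - 40)](7) = 84.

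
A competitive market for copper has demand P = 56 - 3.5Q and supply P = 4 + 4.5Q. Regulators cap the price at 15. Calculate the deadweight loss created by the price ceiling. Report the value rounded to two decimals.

65.79

Without the control, 56 - 3.5Q = 4 + 4.5Q so Q* = 6.5 and P* = 33.25.
At P = 15, sellers supply (15 - 4)/4.5 = 2.4444 while buyers want more, so the quantity traded is 2.4444 at price 15.
The lost-trades triangle has base Q* - 2.4444 = 4.0556 and height equal to the gap between the curves at Q = 2.4444, which is 47.4444 - 15 = 32.4444. DWL = (1/2)(4.0556)(32.4444) = 65.7901.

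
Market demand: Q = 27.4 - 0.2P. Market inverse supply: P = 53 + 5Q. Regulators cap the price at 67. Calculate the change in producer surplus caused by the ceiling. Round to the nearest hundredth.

-156.80

Rewriting demand in inverse form: P = 137 - 5Q.
Without the control, 137 - 5Q = 53 + 5Q so Q* = 8.4 and P* = 95.
At the ceiling price 67, quantity supplied is (67 - 53)/5 = 2.8; supply is the short side, so Q = 2.8 trades at P = 67.
PS goes from (1/2)(8.4)(42) = 176.4 to 19.6 (computed as (67 - 53)(2.8) - (1/2)(5)(2.8)^2), a change of -156.8.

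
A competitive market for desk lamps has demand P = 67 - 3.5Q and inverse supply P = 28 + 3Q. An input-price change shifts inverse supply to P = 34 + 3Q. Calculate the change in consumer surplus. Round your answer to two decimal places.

-17.89

Initial equilibrium: Q_0 = 6, P_0 = 46; CS_0 = (1/2)(6)(21) = 63, PS_0 = (1/2)(6)(18) = 54.
New equilibrium: 67 - 3.5Q = 34 + 3Q gives Q_1 = 5.0769, P_1 = 49.2308; CS_1 = 45.1065, PS_1 = 38.6627.
Change in consumer surplus = 45.1065 - 63 = -17.8935.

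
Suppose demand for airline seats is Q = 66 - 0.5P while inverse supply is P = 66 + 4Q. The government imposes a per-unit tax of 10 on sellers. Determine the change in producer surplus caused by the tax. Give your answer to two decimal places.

-67.78

Rewriting demand in inverse form: P = 132 - 2Q.
Without the tax, 132 - 2Q = 66 + 4Q so Q* = 11 and P* = 110.
With the tax, sellers need 10 more per unit: 132 - 2Q = 66 + 4Q + 10, so Q_t = 9.3333. Buyers pay P_b = 113.3333; sellers receive P_s = P_b - 10 = 103.3333.
PS falls from (1/2)(11)(44) = 242 to (1/2)(9.3333)(37.3333) = 174.2222, a change of -67.7778.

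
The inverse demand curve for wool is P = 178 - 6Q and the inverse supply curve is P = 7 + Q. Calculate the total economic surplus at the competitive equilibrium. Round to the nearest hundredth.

Setting demand equal to supply, 171 = 7Q, so Q* = 24.4286 and P* = 31.4286.
CS = (1/2)(24.4286)(146.5714) = 1790.2653 and PS = (1/2)(24.4286)(24.4286) = 298.3776, so total surplus = 2088.6429.

2088.64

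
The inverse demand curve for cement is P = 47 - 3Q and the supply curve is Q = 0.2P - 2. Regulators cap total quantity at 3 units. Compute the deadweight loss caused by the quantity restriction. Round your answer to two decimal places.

10.56

Rewriting supply in inverse form: P = 10 + 5Q.
Without the quota, 47 - 3Q = 10 + 5Q gives Q* = 4.625.
At Q = 3 the demand price is 47 - 3(3) = 38 and the supply price is 10 + 5(3) = 25.
Deadweight loss is the triangle between the curves from 3 to 4.625: (1/2)(38 - 25)(4.625 - 3) = 10.5625.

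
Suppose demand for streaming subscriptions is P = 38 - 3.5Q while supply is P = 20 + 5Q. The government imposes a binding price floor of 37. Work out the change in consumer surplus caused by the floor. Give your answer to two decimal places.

-7.70

Without the control, 38 - 3.5Q = 20 + 5Q so Q* = 2.1176 and P* = 30.5882.
At the floor price 37, quantity demanded is (38 - 37)/3.5 = 0.2857; demand is the short side, so Q = 0.2857 trades at P = 37.
CS goes from (1/2)(2.1176)(7.4118) = 7.8478 to 0.1429 (computed as (38 - 37)(0.2857) - (1/2)(3.5)(0.2857)^2), a change of -7.7049.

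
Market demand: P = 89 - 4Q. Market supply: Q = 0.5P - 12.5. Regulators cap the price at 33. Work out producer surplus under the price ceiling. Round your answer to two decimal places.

Rewriting supply in inverse form: P = 25 + 2Q.
Free-market equilibrium: 89 - 4Q = 25 + 2Q gives Q* = 10.6667, P* = 46.3333.
At P = 33, sellers supply (33 - 25)/2 = 4 while buyers want more, so the quantity traded is 4 at price 33.
PS is the triangle above supply below 33: (1/2)(4)(33 - 25) = 16.

16.00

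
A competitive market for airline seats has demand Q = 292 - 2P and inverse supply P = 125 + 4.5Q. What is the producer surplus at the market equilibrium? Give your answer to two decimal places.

39.69

Rewriting demand in inverse form: P = 146 - 0.5Q.
Setting demand equal to supply, 21 = 5Q, so Q* = 4.2 and P* = 143.9.
PS is the area between P* and the supply curve from 0 to Q*: (1/2)(4.2)(18.9) = 39.69.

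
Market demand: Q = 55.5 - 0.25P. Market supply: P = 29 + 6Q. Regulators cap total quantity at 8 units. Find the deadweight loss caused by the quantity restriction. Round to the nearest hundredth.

638.45

Rewriting demand in inverse form: P = 222 - 4Q.
Unrestricted equilibrium: Q* = (222 - 29)/(4 + 6) = 19.3.
At Q = 8 the demand price is 222 - 4(8) = 190 and the supply price is 29 + 6(8) = 77.
Deadweight loss is the triangle between the curves from 8 to 19.3: (1/2)(190 - 77)(19.3 - 8) = 638.45.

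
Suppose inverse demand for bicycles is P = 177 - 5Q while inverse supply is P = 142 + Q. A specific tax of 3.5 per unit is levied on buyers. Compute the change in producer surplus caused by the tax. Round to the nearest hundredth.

Without the tax, 177 - 5Q = 142 + Q so Q* = 5.8333 and P* = 147.8333.
A tax on buyers shifts demand down by 3.5: (177 - 3.5) - 5Q = 142 + Q, so Q_t = 5.25. Buyers pay P_b = 150.75; sellers receive P_s = P_b - 3.5 = 147.25.
PS falls from (1/2)(5.8333)(5.8333) = 17.0139 to (1/2)(5.25)(5.25) = 13.7812, a change of -3.2326.

-3.23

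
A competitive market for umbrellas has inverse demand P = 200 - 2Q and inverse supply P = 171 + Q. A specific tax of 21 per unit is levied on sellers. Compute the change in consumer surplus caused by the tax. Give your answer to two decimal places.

-86.33

Without the tax, 200 - 2Q = 171 + Q so Q* = 9.6667 and P* = 180.6667.
A tax on sellers shifts supply up by 21: 200 - 2Q = 171 + Q + 21, so Q_t = 2.6667. Buyers pay P_b = 194.6667; sellers receive P_s = P_b - 21 = 173.6667.
CS falls from (1/2)(9.6667)(19.3333) = 93.4444 to (1/2)(2.6667)(5.3333) = 7.1111, a change of -86.3333.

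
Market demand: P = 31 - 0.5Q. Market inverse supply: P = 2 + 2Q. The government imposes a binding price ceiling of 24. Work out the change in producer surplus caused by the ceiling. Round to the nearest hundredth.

-13.56

Without the control, 31 - 0.5Q = 2 + 2Q so Q* = 11.6 and P* = 25.2.
At P = 24, sellers supply (24 - 2)/2 = 11 while buyers want more, so the quantity traded is 11 at price 24.
PS goes from (1/2)(11.6)(23.2) = 134.56 to 121 (computed as (24 - 2)(11) - (1/2)(2)(11)^2), a change of -13.56.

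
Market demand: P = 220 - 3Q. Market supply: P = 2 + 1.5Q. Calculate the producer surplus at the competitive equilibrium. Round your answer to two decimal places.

Set 220 - 3Q = 2 + 1.5Q, which gives 218 = 4.5Q, so Q* = 48.4444 and P* = 220 - 3(48.4444) = 74.6667.
The supply curve's price intercept is 2, so PS = (1/2)(Q*)(P* - 2) = (1/2)(48.4444)(72.6667) = 1760.1481.

1760.15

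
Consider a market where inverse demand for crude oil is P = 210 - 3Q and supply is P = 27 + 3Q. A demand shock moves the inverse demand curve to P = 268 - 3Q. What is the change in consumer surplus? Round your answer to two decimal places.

Initial equilibrium: Q_0 = 30.5, P_0 = 118.5; CS_0 = (1/2)(30.5)(91.5) = 1395.375, PS_0 = (1/2)(30.5)(91.5) = 1395.375.
New equilibrium: 268 - 3Q = 27 + 3Q gives Q_1 = 40.1667, P_1 = 147.5; CS_1 = 2420.0417, PS_1 = 2420.0417.
Change in consumer surplus = 2420.0417 - 1395.375 = 1024.6667.

1024.67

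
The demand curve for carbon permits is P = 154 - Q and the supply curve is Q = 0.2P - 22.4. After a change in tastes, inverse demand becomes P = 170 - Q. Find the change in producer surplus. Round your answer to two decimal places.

111.11

Rewriting supply in inverse form: P = 112 + 5Q.
Initial equilibrium: Q_0 = 7, P_0 = 147; CS_0 = (1/2)(7)(7) = 24.5, PS_0 = (1/2)(7)(35) = 122.5.
New equilibrium: 170 - Q = 112 + 5Q gives Q_1 = 9.6667, P_1 = 160.3333; CS_1 = 46.7222, PS_1 = 233.6111.
Change in producer surplus = 233.6111 - 122.5 = 111.1111.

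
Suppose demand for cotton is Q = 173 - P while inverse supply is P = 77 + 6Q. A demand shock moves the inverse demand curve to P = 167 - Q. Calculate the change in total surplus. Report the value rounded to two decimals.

-79.71

Rewriting demand in inverse form: P = 173 - Q.
Initial equilibrium: Q_0 = 13.7143, P_0 = 159.2857; CS_0 = (1/2)(13.7143)(13.7143) = 94.0408, PS_0 = (1/2)(13.7143)(82.2857) = 564.2449.
New equilibrium: 167 - Q = 77 + 6Q gives Q_1 = 12.8571, P_1 = 154.1429; CS_1 = 82.6531, PS_1 = 495.9184.
Change in total surplus = (82.6531 + 495.9184) - (94.0408 + 564.2449) = -79.7143.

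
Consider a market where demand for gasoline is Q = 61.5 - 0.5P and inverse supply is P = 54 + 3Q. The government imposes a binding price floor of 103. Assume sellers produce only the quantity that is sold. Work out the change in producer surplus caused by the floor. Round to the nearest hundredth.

54.34

Rewriting demand in inverse form: P = 123 - 2Q.
Without the control, 123 - 2Q = 54 + 3Q so Q* = 13.8 and P* = 95.4.
At P = 103, buyers demand (123 - 103)/2 = 10 while sellers would supply more, so the quantity traded is 10 at price 103.
PS goes from (1/2)(13.8)(41.4) = 285.66 to 340 (computed as (103 - 54)(10) - (1/2)(3)(10)^2), a change of 54.34.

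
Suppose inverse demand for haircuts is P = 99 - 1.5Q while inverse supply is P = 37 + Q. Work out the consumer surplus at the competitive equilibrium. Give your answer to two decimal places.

Equilibrium: 99 - 1.5Q = 37 + Q, so Q* = 24.8 and P* = 61.8.
CS is the area between the demand curve and P* from 0 to Q*: (1/2)(24.8)(37.2) = 461.28.

461.28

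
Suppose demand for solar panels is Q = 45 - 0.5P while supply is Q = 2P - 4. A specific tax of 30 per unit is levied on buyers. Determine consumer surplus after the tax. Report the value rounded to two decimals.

538.24

Rewriting demand in inverse form: P = 90 - 2Q.
Rewriting supply in inverse form: P = 2 + 0.5Q.
Without the tax, 90 - 2Q = 2 + 0.5Q so Q* = 35.2 and P* = 19.6.
With the tax, buyers' net willingness to pay falls by 30: (90 - 30) - 2Q = 2 + 0.5Q, so Q_t = 23.2. Buyers pay P_b = 43.6; sellers receive P_s = P_b - 30 = 13.6.
Consumer surplus is the triangle under demand above P_b: (1/2)(23.2)(90 - 43.6) = 538.24.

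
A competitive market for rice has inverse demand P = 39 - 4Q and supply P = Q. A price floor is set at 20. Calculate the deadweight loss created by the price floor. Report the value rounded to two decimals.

23.26

Free-market equilibrium: 39 - 4Q = Q gives Q* = 7.8, P* = 7.8.
At P = 20, buyers demand (39 - 20)/4 = 4.75 while sellers would supply more, so the quantity traded is 4.75 at price 20.
At Q = 4.75 the demand price is 20 and the supply price is 4.75. Deadweight loss is the triangle between the curves from 4.75 to 7.8: (1/2)(20 - 4.75)(7.8 - 4.75) = 23.2563.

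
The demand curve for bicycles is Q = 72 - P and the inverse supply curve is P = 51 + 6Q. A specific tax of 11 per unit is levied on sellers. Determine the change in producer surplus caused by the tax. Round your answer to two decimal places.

-20.88

Rewriting demand in inverse form: P = 72 - Q.
Without the tax, 72 - Q = 51 + 6Q so Q* = 3 and P* = 69.
A tax on sellers shifts supply up by 11: 72 - Q = 51 + 6Q + 11, so Q_t = 1.4286. Buyers pay P_b = 70.5714; sellers receive P_s = P_b - 11 = 59.5714.
Producers lose the trapezoid between P_s and P* out to Q_t plus the triangle from Q_t to Q*: change in PS = 6.1224 - 27 = -20.8776.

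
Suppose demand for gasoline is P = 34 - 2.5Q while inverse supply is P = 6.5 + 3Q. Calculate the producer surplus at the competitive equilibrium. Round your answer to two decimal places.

37.50

Set 34 - 2.5Q = 6.5 + 3Q, which gives 27.5 = 5.5Q, so Q* = 5 and P* = 34 - 2.5(5) = 21.5.
PS is the area between P* and the supply curve from 0 to Q*: (1/2)(5)(15) = 37.5.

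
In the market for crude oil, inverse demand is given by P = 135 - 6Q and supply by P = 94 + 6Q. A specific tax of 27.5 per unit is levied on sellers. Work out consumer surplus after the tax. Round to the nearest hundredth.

3.80

Without the tax, 135 - 6Q = 94 + 6Q so Q* = 3.4167 and P* = 114.5.
With the tax, sellers need 27.5 more per unit: 135 - 6Q = 94 + 6Q + 27.5, so Q_t = 1.125. Buyers pay P_b = 128.25; sellers receive P_s = P_b - 27.5 = 100.75.
CS = (1/2)(Q_t)(135 - P_b) = (1/2)(1.125)(6.75) = 3.7969.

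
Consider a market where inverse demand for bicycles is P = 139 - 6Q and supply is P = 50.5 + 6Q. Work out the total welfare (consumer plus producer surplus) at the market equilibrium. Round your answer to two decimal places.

Setting demand equal to supply, 88.5 = 12Q, so Q* = 7.375 and P* = 94.75.
Total surplus is the full triangle between the curves from 0 to Q*: (1/2)(7.375)(139 - 50.5) = 326.3438.

326.34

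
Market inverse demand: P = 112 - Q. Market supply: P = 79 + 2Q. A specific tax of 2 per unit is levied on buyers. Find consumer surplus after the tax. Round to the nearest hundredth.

Without the tax, 112 - Q = 79 + 2Q so Q* = 11 and P* = 101.
With the tax, buyers' net willingness to pay falls by 2: (112 - 2) - Q = 79 + 2Q, so Q_t = 10.3333. Buyers pay P_b = 101.6667; sellers receive P_s = P_b - 2 = 99.6667.
Consumer surplus is the triangle under demand above P_b: (1/2)(10.3333)(112 - 101.6667) = 53.3889.

53.39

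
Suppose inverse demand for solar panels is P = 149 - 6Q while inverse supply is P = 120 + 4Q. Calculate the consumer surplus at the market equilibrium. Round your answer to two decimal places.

25.23

Set 149 - 6Q = 120 + 4Q, which gives 29 = 10Q, so Q* = 2.9 and P* = 149 - 6(2.9) = 131.6.
The demand choke price is 149, so CS = (1/2)(Q*)(149 - P*) = (1/2)(2.9)(17.4) = 25.23.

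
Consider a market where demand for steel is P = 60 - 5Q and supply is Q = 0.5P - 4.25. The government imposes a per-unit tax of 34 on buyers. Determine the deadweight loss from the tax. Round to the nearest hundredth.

82.57

Rewriting supply in inverse form: P = 8.5 + 2Q.
Without the tax, 60 - 5Q = 8.5 + 2Q so Q* = 7.3571 and P* = 23.2143.
A tax on buyers shifts demand down by 34: (60 - 34) - 5Q = 8.5 + 2Q, so Q_t = 2.5. Buyers pay P_b = 47.5; sellers receive P_s = P_b - 34 = 13.5.
Deadweight loss is the triangle between the curves from Q_t to Q*: (1/2)(7.3571 - 2.5)(34) = 82.5714.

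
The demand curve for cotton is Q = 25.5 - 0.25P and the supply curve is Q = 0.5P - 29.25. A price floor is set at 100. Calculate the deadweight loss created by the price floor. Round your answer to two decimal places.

136.69

Rewriting demand in inverse form: P = 102 - 4Q.
Rewriting supply in inverse form: P = 58.5 + 2Q.
Without the control, 102 - 4Q = 58.5 + 2Q so Q* = 7.25 and P* = 73.
At the floor price 100, quantity demanded is (102 - 100)/4 = 0.5; demand is the short side, so Q = 0.5 trades at P = 100.
At Q = 0.5 the demand price is 100 and the supply price is 59.5. Deadweight loss is the triangle between the curves from 0.5 to 7.25: (1/2)(100 - 59.5)(7.25 - 0.5) = 136.6875.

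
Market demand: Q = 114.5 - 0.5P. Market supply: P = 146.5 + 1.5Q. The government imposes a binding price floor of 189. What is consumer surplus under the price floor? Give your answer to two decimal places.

Rewriting demand in inverse form: P = 229 - 2Q.
Free-market equilibrium: 229 - 2Q = 146.5 + 1.5Q gives Q* = 23.5714, P* = 181.8571.
At the floor price 189, quantity demanded is (229 - 189)/2 = 20; demand is the short side, so Q = 20 trades at P = 189.
CS is the triangle under demand above 189: (1/2)(20)(229 - 189) = 400.

400.00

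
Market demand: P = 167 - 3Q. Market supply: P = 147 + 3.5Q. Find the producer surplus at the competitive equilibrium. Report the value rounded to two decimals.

Set 167 - 3Q = 147 + 3.5Q, which gives 20 = 6.5Q, so Q* = 3.0769 and P* = 167 - 3(3.0769) = 157.7692.
PS is the area between P* and the supply curve from 0 to Q*: (1/2)(3.0769)(10.7692) = 16.568.

16.57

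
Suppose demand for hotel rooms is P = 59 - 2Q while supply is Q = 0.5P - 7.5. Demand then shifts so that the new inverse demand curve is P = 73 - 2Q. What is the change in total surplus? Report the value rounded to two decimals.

Rewriting supply in inverse form: P = 15 + 2Q.
Initial equilibrium: Q_0 = 11, P_0 = 37; CS_0 = (1/2)(11)(22) = 121, PS_0 = (1/2)(11)(22) = 121.
New equilibrium: 73 - 2Q = 15 + 2Q gives Q_1 = 14.5, P_1 = 44; CS_1 = 210.25, PS_1 = 210.25.
Change in total surplus = (210.25 + 210.25) - (121 + 121) = 178.5.

178.50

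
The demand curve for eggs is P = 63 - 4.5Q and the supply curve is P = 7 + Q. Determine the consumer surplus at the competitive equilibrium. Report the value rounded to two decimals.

233.26

Set 63 - 4.5Q = 7 + Q, which gives 56 = 5.5Q, so Q* = 10.1818 and P* = 63 - 4.5(10.1818) = 17.1818.
Consumer surplus is the triangle under demand above P*: (1/2)(10.1818)(63 - 17.1818) = (1/2)(10.1818)(45.8182) = 233.2562.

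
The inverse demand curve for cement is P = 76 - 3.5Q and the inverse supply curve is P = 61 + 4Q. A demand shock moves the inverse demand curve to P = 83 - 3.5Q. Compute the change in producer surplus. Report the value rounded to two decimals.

Initial equilibrium: Q_0 = 2, P_0 = 69; CS_0 = (1/2)(2)(7) = 7, PS_0 = (1/2)(2)(8) = 8.
New equilibrium: 83 - 3.5Q = 61 + 4Q gives Q_1 = 2.9333, P_1 = 72.7333; CS_1 = 15.0578, PS_1 = 17.2089.
Change in producer surplus = 17.2089 - 8 = 9.2089.

9.21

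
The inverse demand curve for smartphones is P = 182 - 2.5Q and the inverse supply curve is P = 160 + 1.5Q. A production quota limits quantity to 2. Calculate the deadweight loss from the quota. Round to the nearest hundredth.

Unrestricted equilibrium: Q* = (182 - 160)/(2.5 + 1.5) = 5.5.
At Q = 2 the demand price is 182 - 2.5(2) = 177 and the supply price is 160 + 1.5(2) = 163.
DWL = (1/2)(gap between curves at 2) x (Q* - 2) = (1/2)(14)(3.5) = 24.5.

24.50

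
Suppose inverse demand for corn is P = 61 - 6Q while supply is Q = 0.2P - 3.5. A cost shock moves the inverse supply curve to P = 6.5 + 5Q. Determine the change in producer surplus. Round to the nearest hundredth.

Rewriting supply in inverse form: P = 17.5 + 5Q.
Initial equilibrium: Q_0 = 3.9545, P_0 = 37.2727; CS_0 = (1/2)(3.9545)(23.7273) = 46.9153, PS_0 = (1/2)(3.9545)(19.7727) = 39.0961.
New equilibrium: 61 - 6Q = 6.5 + 5Q gives Q_1 = 4.9545, P_1 = 31.2727; CS_1 = 73.6426, PS_1 = 61.3688.
Change in producer surplus = 61.3688 - 39.0961 = 22.2727.

22.27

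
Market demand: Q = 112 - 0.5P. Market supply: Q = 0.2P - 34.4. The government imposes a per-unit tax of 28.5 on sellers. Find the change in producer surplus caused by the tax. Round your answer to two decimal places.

Rewriting demand in inverse form: P = 224 - 2Q.
Rewriting supply in inverse form: P = 172 + 5Q.
Without the tax, 224 - 2Q = 172 + 5Q so Q* = 7.4286 and P* = 209.1429.
With the tax, sellers need 28.5 more per unit: 224 - 2Q = 172 + 5Q + 28.5, so Q_t = 3.3571. Buyers pay P_b = 217.2857; sellers receive P_s = P_b - 28.5 = 188.7857.
PS falls from (1/2)(7.4286)(37.1429) = 137.9592 to (1/2)(3.3571)(16.7857) = 28.176, a change of -109.7832.

-109.78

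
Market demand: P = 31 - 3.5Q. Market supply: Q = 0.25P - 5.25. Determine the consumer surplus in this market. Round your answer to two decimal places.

Rewriting supply in inverse form: P = 21 + 4Q.
Equilibrium: 31 - 3.5Q = 21 + 4Q, so Q* = 1.3333 and P* = 26.3333.
The demand choke price is 31, so CS = (1/2)(Q*)(31 - P*) = (1/2)(1.3333)(4.6667) = 3.1111.

3.11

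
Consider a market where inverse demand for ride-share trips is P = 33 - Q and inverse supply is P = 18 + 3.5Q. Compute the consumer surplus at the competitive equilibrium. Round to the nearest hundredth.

5.56

Set 33 - Q = 18 + 3.5Q, which gives 15 = 4.5Q, so Q* = 3.3333 and P* = 33 - (3.3333) = 29.6667.
Consumer surplus is the triangle under demand above P*: (1/2)(3.3333)(33 - 29.6667) = (1/2)(3.3333)(3.3333) = 5.5556.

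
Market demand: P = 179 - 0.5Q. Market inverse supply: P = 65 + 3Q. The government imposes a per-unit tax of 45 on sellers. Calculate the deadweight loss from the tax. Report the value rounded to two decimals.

289.29

Pre-tax equilibrium: 179 - 0.5Q = 65 + 3Q gives Q* = 32.5714, P* = 162.7143.
With the tax, sellers need 45 more per unit: 179 - 0.5Q = 65 + 3Q + 45, so Q_t = 19.7143. Buyers pay P_b = 169.1429; sellers receive P_s = P_b - 45 = 124.1429.
Deadweight loss is the triangle between the curves from Q_t to Q*: (1/2)(32.5714 - 19.7143)(45) = 289.2857.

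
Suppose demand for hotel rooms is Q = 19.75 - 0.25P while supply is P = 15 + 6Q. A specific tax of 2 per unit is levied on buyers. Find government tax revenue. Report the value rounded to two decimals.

Rewriting demand in inverse form: P = 79 - 4Q.
Without the tax, 79 - 4Q = 15 + 6Q so Q* = 6.4 and P* = 53.4.
A tax on buyers shifts demand down by 2: (79 - 2) - 4Q = 15 + 6Q, so Q_t = 6.2. Buyers pay P_b = 54.2; sellers receive P_s = P_b - 2 = 52.2.
Revenue is the tax times quantity traded: 2 x 6.2 = 12.4.

12.40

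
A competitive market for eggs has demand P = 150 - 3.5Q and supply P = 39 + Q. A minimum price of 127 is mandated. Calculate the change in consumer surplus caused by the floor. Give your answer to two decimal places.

Without the control, 150 - 3.5Q = 39 + Q so Q* = 24.6667 and P* = 63.6667.
At P = 127, buyers demand (150 - 127)/3.5 = 6.5714 while sellers would supply more, so the quantity traded is 6.5714 at price 127.
CS goes from (1/2)(24.6667)(86.3333) = 1064.7778 to 75.5714 (computed as (150 - 127)(6.5714) - (1/2)(3.5)(6.5714)^2), a change of -989.2063.

-989.21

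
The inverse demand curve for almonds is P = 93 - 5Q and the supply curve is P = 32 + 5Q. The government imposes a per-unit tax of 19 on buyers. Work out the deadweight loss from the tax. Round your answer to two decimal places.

Without the tax, 93 - 5Q = 32 + 5Q so Q* = 6.1 and P* = 62.5.
With the tax, buyers' net willingness to pay falls by 19: (93 - 19) - 5Q = 32 + 5Q, so Q_t = 4.2. Buyers pay P_b = 72; sellers receive P_s = P_b - 19 = 53.
The welfare triangle lost has base Q* - Q_t = 1.9 and height t = 19, so DWL = (1/2)(1.9)(19) = 18.05.

18.05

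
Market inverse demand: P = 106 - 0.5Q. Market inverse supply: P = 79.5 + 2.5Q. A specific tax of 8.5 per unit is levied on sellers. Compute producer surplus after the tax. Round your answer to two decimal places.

Pre-tax equilibrium: 106 - 0.5Q = 79.5 + 2.5Q gives Q* = 8.8333, P* = 101.5833.
With the tax, sellers need 8.5 more per unit: 106 - 0.5Q = 79.5 + 2.5Q + 8.5, so Q_t = 6. Buyers pay P_b = 103; sellers receive P_s = P_b - 8.5 = 94.5.
Producer surplus is the triangle above supply below P_s: (1/2)(6)(94.5 - 79.5) = 45.

45.00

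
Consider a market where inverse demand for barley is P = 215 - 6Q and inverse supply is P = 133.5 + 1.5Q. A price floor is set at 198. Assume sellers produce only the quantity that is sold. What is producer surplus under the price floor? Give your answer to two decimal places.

Without the control, 215 - 6Q = 133.5 + 1.5Q so Q* = 10.8667 and P* = 149.8.
At P = 198, buyers demand (215 - 198)/6 = 2.8333 while sellers would supply more, so the quantity traded is 2.8333 at price 198.
The supply price at Q = 2.8333 is 137.75. PS is the trapezoid between 198 and supply over [0, 2.8333]: (1/2)[(198 - 133.5) + (198 - 137.75)](2.8333) = 176.7292.

176.73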